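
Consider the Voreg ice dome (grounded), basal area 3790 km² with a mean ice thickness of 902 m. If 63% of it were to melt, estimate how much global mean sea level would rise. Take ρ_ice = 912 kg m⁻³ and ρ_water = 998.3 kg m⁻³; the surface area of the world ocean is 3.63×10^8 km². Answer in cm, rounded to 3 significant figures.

≈ 0.542 cm

Voreg: ice volume = 3790 km² × 902 m = 3419 km³; 0.63 × 3419 × (912/998.3) = 1968 km³ of water.
Spread over 3.63×10^14 m² of ocean, Δh = 1.968×10^12 / 3.63×10^14 = 5.42×10^-3 m = 0.542 cm.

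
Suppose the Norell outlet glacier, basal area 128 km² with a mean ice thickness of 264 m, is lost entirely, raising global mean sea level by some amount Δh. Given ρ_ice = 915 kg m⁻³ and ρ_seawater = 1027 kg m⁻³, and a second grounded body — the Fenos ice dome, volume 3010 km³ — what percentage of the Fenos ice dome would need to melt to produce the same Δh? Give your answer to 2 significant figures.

Equal sea-level rise means equal mass of meltwater, i.e. equal mass of ice lost.
Ice mass of Norell: 3.092×10^13 kg; ice mass of Fenos: 2.754×10^15 kg.
Fraction required = 3.092×10^13 / 2.754×10^15 = 0.0112 → 1.1 %.

≈ 1.1 %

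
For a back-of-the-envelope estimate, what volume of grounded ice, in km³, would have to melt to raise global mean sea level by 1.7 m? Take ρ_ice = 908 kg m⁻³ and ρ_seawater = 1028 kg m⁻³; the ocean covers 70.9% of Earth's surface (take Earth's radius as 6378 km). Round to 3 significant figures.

≈ 6.98×10^5 km³

Required water volume = Δh × A = 1.7 m × 3.62×10^14 m² = 6.161×10^14 m³ = 6.161×10^5 km³.
Ice volume = water volume × ρ_w/ρ_ice = 6.161×10^5 × 1028/908 = 6.98×10^5 km³.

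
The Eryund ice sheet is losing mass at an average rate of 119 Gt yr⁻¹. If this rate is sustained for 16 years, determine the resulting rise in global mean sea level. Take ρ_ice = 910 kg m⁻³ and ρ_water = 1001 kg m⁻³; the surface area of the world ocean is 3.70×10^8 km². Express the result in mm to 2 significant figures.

Total mass lost = 119 Gt/yr × 16 yr = 1904 Gt = 1.904×10^15 kg.
ρ_w = 1001 kg m⁻³, so water volume = 1.904×10^15 / 1001 = 1.902×10^12 m³.
Δh = 1.902×10^12 / 3.70×10^14 = 5.14×10^-3 m = 5.1 mm.

≈ 5.1 mm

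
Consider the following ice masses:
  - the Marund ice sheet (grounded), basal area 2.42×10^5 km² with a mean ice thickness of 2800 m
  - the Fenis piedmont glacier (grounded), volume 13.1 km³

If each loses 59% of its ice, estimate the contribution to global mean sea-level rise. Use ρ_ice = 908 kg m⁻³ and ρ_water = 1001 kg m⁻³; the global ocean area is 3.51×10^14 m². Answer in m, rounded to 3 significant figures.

Marund: ice volume = 2.42×10^5 km² × 2800 m = 6.776×10^5 km³; 0.59 × 6.776×10^5 × (908/1001) = 3.626×10^5 km³ of water.
Fenis: 0.59 × 13.1 km³ × (908/1001) = 7.011 km³ of water.
Total added water ≈ 3.626×10^14 m³ over 3.51×10^14 m² → Δh = 1.03 m.

≈ 1.03 m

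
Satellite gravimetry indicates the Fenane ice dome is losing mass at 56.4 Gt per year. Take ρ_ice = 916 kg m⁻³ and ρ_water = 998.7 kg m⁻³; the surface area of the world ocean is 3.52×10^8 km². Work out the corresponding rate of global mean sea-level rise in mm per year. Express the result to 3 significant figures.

ρ_w = 998.7 kg m⁻³. Annual water volume added = 56.4 Gt / ρ_w = 5.640×10^13 kg / 998.7 kg m⁻³ = 5.647×10^10 m³.
Δh per year = 5.647×10^10 / 3.52×10^14 = 1.60×10^-4 m = 0.160 mm.

≈ 0.160 mm/yr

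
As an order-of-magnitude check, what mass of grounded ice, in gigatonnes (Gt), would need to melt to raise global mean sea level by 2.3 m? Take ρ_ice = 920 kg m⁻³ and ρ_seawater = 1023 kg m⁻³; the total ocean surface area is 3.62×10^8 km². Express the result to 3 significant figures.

Required water volume = Δh × A = 2.3 m × 3.62×10^14 m² = 8.326×10^14 m³.
ρ_w = 1023 kg m⁻³, so the mass of water = 8.326×10^14 m³ × 1023 kg m⁻³ = 8.517×10^17 kg = 8.52×10^5 Gt (and the same mass of ice, by conservation).

≈ 8.52×10^5 Gt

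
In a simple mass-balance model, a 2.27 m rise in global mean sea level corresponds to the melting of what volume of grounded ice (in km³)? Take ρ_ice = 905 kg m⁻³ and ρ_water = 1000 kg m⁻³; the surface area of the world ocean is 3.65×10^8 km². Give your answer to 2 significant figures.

≈ 9.2×10^5 km³

Required water volume = Δh × A = 2.27 m × 3.65×10^14 m² = 8.286×10^14 m³ = 8.286×10^5 km³.
Ice volume = water volume × ρ_w/ρ_ice = 8.286×10^5 × 1000/905 = 9.2×10^5 km³.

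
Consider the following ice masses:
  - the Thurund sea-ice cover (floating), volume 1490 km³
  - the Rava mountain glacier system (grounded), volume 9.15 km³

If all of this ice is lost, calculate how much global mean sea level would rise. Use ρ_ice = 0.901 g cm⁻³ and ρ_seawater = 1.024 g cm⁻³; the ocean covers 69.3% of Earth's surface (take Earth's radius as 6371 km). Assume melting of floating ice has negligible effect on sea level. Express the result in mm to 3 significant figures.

The Thurund sea-ice cover is floating and already displaces its own weight of water, so its melt adds essentially nothing to sea level.
Rava: 9.15 km³ × (901/1024) = 8.051 km³ of water.
Total added water ≈ 8.051×10^9 m³ over 3.53×10^14 m² → Δh = 2.28×10^-5 m = 0.0228 mm.

≈ 0.0228 mm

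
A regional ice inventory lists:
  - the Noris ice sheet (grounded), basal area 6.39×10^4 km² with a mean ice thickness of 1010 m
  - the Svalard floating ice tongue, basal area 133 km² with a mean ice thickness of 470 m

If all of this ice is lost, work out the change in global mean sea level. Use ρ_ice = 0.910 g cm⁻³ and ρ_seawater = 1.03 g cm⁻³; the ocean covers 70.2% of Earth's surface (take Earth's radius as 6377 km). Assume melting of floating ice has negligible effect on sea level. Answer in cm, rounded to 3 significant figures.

Noris: ice volume = 6.39×10^4 km² × 1010 m = 6.454×10^4 km³; 6.454×10^4 × (910/1030) = 5.702×10^4 km³ of water.
The Svalard floating ice tongue is floating and already displaces its own weight of water, so its melt adds essentially nothing to sea level.
Total added water ≈ 5.702×10^13 m³ over 3.59×10^14 m² → Δh = 0.159 m = 15.9 cm.

≈ 15.9 cm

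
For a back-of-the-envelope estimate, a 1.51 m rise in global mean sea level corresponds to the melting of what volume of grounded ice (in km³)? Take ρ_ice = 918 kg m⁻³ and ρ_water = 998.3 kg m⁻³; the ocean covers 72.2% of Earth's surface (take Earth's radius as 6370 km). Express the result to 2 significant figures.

≈ 6.0×10^5 km³

Required water volume = Δh × A = 1.51 m × 3.68×10^14 m² = 5.559×10^14 m³ = 5.559×10^5 km³.
Ice volume = water volume × ρ_w/ρ_ice = 5.559×10^5 × 998.3/918 = 6.0×10^5 km³.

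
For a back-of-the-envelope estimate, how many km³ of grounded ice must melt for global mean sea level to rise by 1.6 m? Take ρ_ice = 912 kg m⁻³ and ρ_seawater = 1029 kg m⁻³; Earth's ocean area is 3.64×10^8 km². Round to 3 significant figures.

≈ 6.57×10^5 km³

Required water volume = Δh × A = 1.6 m × 3.64×10^14 m² = 5.824×10^14 m³ = 5.824×10^5 km³.
Ice volume = water volume × ρ_w/ρ_ice = 5.824×10^5 × 1029/912 = 6.57×10^5 km³.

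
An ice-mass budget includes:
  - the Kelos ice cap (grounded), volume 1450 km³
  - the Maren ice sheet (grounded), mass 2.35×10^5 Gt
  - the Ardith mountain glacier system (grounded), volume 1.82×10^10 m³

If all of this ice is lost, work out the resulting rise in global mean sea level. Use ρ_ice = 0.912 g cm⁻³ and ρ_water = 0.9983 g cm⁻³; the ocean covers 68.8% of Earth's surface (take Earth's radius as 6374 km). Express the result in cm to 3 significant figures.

Kelos: 1450 km³ × (912/998.3) = 1325 km³ of water.
Maren: 2.35×10^5 Gt = 2.350×10^17 kg; dividing by ρ_w = 0.9983 g cm⁻³ = 998.3 kg m⁻³ gives 2.354×10^14 m³ of water.
Ardith: 1.82×10^10 m³ × (912/998.3) = 1.663×10^10 m³ of water.
Total added water ≈ 2.367×10^14 m³ over 3.51×10^14 m² → Δh = 0.674 m = 67.4 cm.

≈ 67.4 cm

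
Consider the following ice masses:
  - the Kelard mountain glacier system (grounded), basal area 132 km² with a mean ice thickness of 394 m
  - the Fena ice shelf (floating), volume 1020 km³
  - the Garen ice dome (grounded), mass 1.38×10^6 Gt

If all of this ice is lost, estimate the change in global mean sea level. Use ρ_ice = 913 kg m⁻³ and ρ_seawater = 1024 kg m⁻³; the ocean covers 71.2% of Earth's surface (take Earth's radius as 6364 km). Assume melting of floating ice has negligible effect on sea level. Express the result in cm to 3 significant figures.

Kelard: ice volume = 132 km² × 394 m = 52.01 km³; 52.01 × (913/1024) = 46.37 km³ of water.
The Fena ice shelf is floating and already displaces its own weight of water, so its melt adds essentially nothing to sea level.
Garen: 1.38×10^6 Gt = 1.380×10^18 kg; dividing by ρ_w = 1024 kg m⁻³ gives 1.348×10^15 m³ of water.
Total added water ≈ 1.348×10^15 m³ over 3.62×10^14 m² → Δh = 3.72 m = 372 cm.

≈ 372 cm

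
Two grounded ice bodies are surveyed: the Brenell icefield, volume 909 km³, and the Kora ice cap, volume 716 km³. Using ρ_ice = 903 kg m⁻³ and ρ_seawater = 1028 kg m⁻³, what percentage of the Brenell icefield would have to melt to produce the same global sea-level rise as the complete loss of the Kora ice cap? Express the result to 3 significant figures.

Equal sea-level rise means equal mass of meltwater, i.e. equal mass of ice lost.
Ice mass of Kora: 6.465×10^14 kg; ice mass of Brenell: 8.208×10^14 kg.
Fraction required = 6.465×10^14 / 8.208×10^14 = 0.788 → 78.8 %.

≈ 78.8 %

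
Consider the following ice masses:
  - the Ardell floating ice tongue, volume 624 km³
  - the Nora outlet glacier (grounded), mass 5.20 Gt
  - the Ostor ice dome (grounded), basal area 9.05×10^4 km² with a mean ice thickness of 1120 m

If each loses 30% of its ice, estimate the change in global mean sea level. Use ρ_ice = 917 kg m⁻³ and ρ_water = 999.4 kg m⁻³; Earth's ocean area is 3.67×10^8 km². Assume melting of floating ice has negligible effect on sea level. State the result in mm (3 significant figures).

≈ 76.0 mm

The Ardell floating ice tongue is floating and already displaces its own weight of water, so its melt adds essentially nothing to sea level.
Nora: 0.3 × 5.20 Gt = 1.560×10^12 kg; dividing by ρ_w = 999.4 kg m⁻³ gives 1.561×10^9 m³ of water.
Ostor: ice volume = 9.05×10^4 km² × 1120 m = 1.014×10^5 km³; 0.3 × 1.014×10^5 × (917/999.4) = 2.790×10^4 km³ of water.
Total added water ≈ 2.790×10^13 m³ over 3.67×10^14 m² → Δh = 0.0760 m = 76.0 mm.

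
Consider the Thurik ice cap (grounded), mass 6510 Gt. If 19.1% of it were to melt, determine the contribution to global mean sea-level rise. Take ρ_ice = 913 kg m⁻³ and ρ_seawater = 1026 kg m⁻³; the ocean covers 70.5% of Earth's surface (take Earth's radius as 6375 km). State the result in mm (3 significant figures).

Thurik: 0.191 × 6510 Gt = 1.243×10^15 kg; dividing by ρ_w = 1026 kg m⁻³ gives 1.212×10^12 m³ of water.
Spread over 3.60×10^14 m² of ocean, Δh = 1.212×10^12 / 3.60×10^14 = 3.37×10^-3 m = 3.37 mm.

≈ 3.37 mm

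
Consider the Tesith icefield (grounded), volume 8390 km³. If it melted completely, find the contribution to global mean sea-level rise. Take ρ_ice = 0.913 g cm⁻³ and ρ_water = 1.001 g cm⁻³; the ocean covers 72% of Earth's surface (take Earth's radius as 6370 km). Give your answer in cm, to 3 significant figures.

Tesith: 8390 km³ × (913/1001) = 7652 km³ of water.
Spread over 3.67×10^14 m² of ocean, Δh = 7.652×10^12 / 3.67×10^14 = 0.0208 m = 2.08 cm.

≈ 2.08 cm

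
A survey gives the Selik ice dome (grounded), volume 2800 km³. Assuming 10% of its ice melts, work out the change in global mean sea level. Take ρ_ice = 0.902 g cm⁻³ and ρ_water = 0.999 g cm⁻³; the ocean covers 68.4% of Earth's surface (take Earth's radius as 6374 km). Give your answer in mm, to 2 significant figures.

Selik: 0.1 × 2800 km³ × (902/999) = 252.8 km³ of water.
Spread over 3.49×10^14 m² of ocean, Δh = 2.528×10^11 / 3.49×10^14 = 7.24×10^-4 m = 0.72 mm.

≈ 0.72 mm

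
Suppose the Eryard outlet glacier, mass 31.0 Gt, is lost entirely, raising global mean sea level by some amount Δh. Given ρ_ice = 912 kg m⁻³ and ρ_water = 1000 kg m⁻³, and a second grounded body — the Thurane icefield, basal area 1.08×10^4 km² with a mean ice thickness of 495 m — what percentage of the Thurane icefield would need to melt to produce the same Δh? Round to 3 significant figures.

≈ 0.636 %

Equal sea-level rise means equal mass of meltwater, i.e. equal mass of ice lost.
Ice mass of Eryard: 3.100×10^13 kg; ice mass of Thurane: 4.876×10^15 kg.
Fraction required = 3.100×10^13 / 4.876×10^15 = 6.36×10^-3 → 0.636 %.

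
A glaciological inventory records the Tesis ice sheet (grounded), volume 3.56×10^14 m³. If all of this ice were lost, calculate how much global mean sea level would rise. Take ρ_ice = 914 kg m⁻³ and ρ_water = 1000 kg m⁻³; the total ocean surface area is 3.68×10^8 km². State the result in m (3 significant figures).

≈ 0.884 m

Tesis: 3.56×10^14 m³ × (914/1000) = 3.254×10^14 m³ of water.
Spread over 3.68×10^14 m² of ocean, Δh = 3.254×10^14 / 3.68×10^14 = 0.884 m.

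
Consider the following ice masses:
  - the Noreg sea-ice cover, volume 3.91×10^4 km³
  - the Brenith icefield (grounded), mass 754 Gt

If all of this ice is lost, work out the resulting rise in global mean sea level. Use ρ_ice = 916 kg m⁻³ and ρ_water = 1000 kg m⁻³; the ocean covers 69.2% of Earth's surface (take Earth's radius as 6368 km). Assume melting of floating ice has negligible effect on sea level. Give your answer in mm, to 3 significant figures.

The Noreg sea-ice cover is floating and already displaces its own weight of water, so its melt adds essentially nothing to sea level.
Brenith: 754 Gt = 7.540×10^14 kg; dividing by ρ_w = 1000 kg m⁻³ gives 7.540×10^11 m³ of water.
Total added water ≈ 7.540×10^11 m³ over 3.53×10^14 m² → Δh = 2.14×10^-3 m = 2.14 mm.

≈ 2.14 mm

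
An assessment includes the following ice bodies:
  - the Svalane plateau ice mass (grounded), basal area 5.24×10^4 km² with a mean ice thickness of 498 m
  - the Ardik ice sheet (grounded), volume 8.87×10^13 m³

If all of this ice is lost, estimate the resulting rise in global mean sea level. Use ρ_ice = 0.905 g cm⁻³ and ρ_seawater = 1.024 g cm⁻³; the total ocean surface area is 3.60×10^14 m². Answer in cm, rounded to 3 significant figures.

Svalane: ice volume = 5.24×10^4 km² × 498 m = 2.610×10^4 km³; 2.610×10^4 × (905/1024) = 2.306×10^4 km³ of water.
Ardik: 8.87×10^13 m³ × (905/1024) = 7.839×10^13 m³ of water.
Total added water ≈ 1.015×10^14 m³ over 3.60×10^14 m² → Δh = 0.282 m = 28.2 cm.

≈ 28.2 cm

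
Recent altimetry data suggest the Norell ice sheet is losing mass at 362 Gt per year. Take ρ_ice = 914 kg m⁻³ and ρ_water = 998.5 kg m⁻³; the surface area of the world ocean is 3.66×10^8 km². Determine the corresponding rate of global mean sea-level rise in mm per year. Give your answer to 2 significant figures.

≈ 0.99 mm/yr

ρ_w = 998.5 kg m⁻³. Annual water volume added = 362 Gt / ρ_w = 3.620×10^14 kg / 998.5 kg m⁻³ = 3.625×10^11 m³.
Δh per year = 3.625×10^11 / 3.66×10^14 = 9.91×10^-4 m = 0.99 mm.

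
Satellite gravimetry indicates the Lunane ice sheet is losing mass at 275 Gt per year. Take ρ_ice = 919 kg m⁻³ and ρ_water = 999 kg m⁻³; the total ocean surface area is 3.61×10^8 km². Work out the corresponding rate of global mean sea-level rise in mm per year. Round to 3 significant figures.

≈ 0.763 mm/yr

ρ_w = 999 kg m⁻³. Annual water volume added = 275 Gt / ρ_w = 2.750×10^14 kg / 999 kg m⁻³ = 2.753×10^11 m³.
Δh per year = 2.753×10^11 / 3.61×10^14 = 7.63×10^-4 m = 0.763 mm.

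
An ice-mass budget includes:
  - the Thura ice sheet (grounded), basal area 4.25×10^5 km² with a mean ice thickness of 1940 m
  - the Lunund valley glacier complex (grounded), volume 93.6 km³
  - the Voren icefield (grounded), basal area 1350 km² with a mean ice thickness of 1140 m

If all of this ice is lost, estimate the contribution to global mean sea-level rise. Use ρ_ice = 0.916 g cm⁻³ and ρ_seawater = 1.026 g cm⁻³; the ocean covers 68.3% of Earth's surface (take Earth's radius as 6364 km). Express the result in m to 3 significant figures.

Thura: ice volume = 4.25×10^5 km² × 1940 m = 8.245×10^5 km³; 8.245×10^5 × (916/1026) = 7.361×10^5 km³ of water.
Lunund: 93.6 km³ × (916/1026) = 83.56 km³ of water.
Voren: ice volume = 1350 km² × 1140 m = 1539 km³; 1539 × (916/1026) = 1374 km³ of water.
Total added water ≈ 7.376×10^14 m³ over 3.48×10^14 m² → Δh = 2.12 m.

≈ 2.12 m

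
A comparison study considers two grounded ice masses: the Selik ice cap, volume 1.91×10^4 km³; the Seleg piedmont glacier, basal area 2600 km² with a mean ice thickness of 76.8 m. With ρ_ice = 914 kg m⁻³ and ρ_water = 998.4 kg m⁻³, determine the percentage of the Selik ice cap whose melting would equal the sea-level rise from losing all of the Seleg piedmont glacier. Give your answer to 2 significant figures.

Equal sea-level rise means equal mass of meltwater, i.e. equal mass of ice lost.
Ice mass of Seleg: 1.825×10^14 kg; ice mass of Selik: 1.746×10^16 kg.
Fraction required = 1.825×10^14 / 1.746×10^16 = 0.0105 → 1.0 %.

≈ 1.0 %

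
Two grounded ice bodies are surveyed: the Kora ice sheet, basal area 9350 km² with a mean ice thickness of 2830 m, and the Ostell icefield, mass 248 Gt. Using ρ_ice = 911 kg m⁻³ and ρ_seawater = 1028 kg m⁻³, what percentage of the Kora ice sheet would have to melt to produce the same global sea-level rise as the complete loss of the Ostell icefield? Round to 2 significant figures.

Equal sea-level rise means equal mass of meltwater, i.e. equal mass of ice lost.
Ice mass of Ostell: 2.480×10^14 kg; ice mass of Kora: 2.411×10^16 kg.
Fraction required = 2.480×10^14 / 2.411×10^16 = 0.0103 → 1.0 %.

≈ 1.0 %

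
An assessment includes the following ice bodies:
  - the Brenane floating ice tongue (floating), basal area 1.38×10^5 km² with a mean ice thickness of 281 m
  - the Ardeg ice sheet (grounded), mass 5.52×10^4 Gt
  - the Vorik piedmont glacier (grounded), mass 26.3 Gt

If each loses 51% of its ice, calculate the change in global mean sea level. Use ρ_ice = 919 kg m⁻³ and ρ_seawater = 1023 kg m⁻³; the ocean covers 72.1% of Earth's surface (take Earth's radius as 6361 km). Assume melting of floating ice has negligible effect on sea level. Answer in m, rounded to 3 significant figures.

≈ 0.0751 m

The Brenane floating ice tongue is floating and already displaces its own weight of water, so its melt adds essentially nothing to sea level.
Ardeg: 0.51 × 5.52×10^4 Gt = 2.815×10^16 kg; dividing by ρ_w = 1023 kg m⁻³ gives 2.752×10^13 m³ of water.
Vorik: 0.51 × 26.3 Gt = 1.341×10^13 kg; dividing by ρ_w = 1023 kg m⁻³ gives 1.311×10^10 m³ of water.
Total added water ≈ 2.753×10^13 m³ over 3.67×10^14 m² → Δh = 0.0751 m.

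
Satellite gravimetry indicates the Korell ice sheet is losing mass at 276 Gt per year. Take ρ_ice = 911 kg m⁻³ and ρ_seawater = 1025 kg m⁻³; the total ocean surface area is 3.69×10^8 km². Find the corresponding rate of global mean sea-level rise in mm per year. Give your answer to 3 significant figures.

ρ_w = 1025 kg m⁻³. Annual water volume added = 276 Gt / ρ_w = 2.760×10^14 kg / 1025 kg m⁻³ = 2.693×10^11 m³.
Δh per year = 2.693×10^11 / 3.69×10^14 = 7.30×10^-4 m = 0.730 mm.

≈ 0.730 mm/yr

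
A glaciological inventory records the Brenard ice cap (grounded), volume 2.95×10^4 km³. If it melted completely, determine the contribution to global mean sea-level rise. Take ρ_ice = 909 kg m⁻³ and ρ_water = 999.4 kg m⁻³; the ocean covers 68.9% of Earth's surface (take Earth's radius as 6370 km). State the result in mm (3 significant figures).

Brenard: 2.95×10^4 km³ × (909/999.4) = 2.683×10^4 km³ of water.
Spread over 3.51×10^14 m² of ocean, Δh = 2.683×10^13 / 3.51×10^14 = 0.0764 m = 76.4 mm.

≈ 76.4 mm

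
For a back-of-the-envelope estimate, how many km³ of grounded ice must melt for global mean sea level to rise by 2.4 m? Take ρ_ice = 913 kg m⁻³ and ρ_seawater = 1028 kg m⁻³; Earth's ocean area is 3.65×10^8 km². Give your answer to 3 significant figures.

Required water volume = Δh × A = 2.4 m × 3.65×10^14 m² = 8.760×10^14 m³ = 8.760×10^5 km³.
Ice volume = water volume × ρ_w/ρ_ice = 8.760×10^5 × 1028/913 = 9.86×10^5 km³.

≈ 9.86×10^5 km³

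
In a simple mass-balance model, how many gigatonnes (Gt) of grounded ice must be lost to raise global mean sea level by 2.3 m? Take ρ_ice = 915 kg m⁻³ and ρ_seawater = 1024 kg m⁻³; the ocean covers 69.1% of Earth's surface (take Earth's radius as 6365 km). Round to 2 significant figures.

≈ 8.3×10^5 Gt

Required water volume = Δh × A = 2.3 m × 3.52×10^14 m² = 8.091×10^14 m³.
ρ_w = 1024 kg m⁻³, so the mass of water = 8.091×10^14 m³ × 1024 kg m⁻³ = 8.285×10^17 kg = 8.3×10^5 Gt (and the same mass of ice, by conservation).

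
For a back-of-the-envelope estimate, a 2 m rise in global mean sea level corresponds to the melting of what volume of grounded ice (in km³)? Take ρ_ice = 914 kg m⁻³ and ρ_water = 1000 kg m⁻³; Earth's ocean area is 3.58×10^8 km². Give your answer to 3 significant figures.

≈ 7.83×10^5 km³

Required water volume = Δh × A = 2 m × 3.58×10^14 m² = 7.160×10^14 m³ = 7.160×10^5 km³.
Ice volume = water volume × ρ_w/ρ_ice = 7.160×10^5 × 1000/914 = 7.83×10^5 km³.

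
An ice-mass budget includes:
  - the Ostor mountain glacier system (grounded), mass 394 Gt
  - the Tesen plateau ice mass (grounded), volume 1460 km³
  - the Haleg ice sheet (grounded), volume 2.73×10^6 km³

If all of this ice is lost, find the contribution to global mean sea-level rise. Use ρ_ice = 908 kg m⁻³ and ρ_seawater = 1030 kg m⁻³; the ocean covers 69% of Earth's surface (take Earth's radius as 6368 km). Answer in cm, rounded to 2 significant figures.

≈ 680 cm

Ostor: 394 Gt = 3.940×10^14 kg; dividing by ρ_w = 1030 kg m⁻³ gives 3.825×10^11 m³ of water.
Tesen: 1460 km³ × (908/1030) = 1287 km³ of water.
Haleg: 2.73×10^6 km³ × (908/1030) = 2.407×10^6 km³ of water.
Total added water ≈ 2.408×10^15 m³ over 3.52×10^14 m² → Δh = 6.85 m = 680 cm.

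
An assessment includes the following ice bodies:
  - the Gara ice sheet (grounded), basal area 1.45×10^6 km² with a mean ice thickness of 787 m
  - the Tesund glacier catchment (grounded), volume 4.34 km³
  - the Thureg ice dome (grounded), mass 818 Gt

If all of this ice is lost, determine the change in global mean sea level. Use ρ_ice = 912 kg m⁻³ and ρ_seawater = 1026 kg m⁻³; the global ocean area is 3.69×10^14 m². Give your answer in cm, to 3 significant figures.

Gara: ice volume = 1.45×10^6 km² × 787 m = 1.141×10^6 km³; 1.141×10^6 × (912/1026) = 1.014×10^6 km³ of water.
Tesund: 4.34 km³ × (912/1026) = 3.858 km³ of water.
Thureg: 818 Gt = 8.180×10^14 kg; dividing by ρ_w = 1026 kg m⁻³ gives 7.973×10^11 m³ of water.
Total added water ≈ 1.015×10^15 m³ over 3.69×10^14 m² → Δh = 2.75 m = 275 cm.

≈ 275 cm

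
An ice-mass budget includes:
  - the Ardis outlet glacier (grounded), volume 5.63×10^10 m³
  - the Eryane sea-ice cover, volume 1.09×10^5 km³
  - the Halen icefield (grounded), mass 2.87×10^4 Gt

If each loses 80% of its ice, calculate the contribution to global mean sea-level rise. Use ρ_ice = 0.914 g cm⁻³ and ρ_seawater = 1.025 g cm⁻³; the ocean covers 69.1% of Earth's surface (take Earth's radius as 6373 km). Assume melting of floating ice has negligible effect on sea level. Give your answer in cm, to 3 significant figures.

Ardis: 0.8 × 5.63×10^10 m³ × (914/1025) = 4.016×10^10 m³ of water.
The Eryane sea-ice cover is floating and already displaces its own weight of water, so its melt adds essentially nothing to sea level.
Halen: 0.8 × 2.87×10^4 Gt = 2.296×10^16 kg; dividing by ρ_w = 1.025 g cm⁻³ = 1025 kg m⁻³ gives 2.240×10^13 m³ of water.
Total added water ≈ 2.244×10^13 m³ over 3.53×10^14 m² → Δh = 0.0636 m = 6.36 cm.

≈ 6.36 cm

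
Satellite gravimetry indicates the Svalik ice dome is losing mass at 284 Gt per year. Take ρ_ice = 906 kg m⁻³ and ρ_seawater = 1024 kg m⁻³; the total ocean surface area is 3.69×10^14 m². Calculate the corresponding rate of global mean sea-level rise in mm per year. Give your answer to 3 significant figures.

≈ 0.752 mm/yr

ρ_w = 1024 kg m⁻³. Annual water volume added = 284 Gt / ρ_w = 2.840×10^14 kg / 1024 kg m⁻³ = 2.773×10^11 m³.
Δh per year = 2.773×10^11 / 3.69×10^14 = 7.52×10^-4 m = 0.752 mm.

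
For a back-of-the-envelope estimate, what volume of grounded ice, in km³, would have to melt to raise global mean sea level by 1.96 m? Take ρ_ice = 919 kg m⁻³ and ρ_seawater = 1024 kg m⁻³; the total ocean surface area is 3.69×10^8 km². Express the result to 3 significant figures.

≈ 8.06×10^5 km³

Required water volume = Δh × A = 1.96 m × 3.69×10^14 m² = 7.232×10^14 m³ = 7.232×10^5 km³.
Ice volume = water volume × ρ_w/ρ_ice = 7.232×10^5 × 1024/919 = 8.06×10^5 km³.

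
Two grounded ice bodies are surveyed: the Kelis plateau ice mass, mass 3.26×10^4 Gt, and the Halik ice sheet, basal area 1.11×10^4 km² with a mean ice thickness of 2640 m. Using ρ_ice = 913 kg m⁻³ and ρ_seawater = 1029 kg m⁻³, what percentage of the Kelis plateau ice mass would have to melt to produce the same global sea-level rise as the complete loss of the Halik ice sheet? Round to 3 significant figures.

≈ 82.1 %

Equal sea-level rise means equal mass of meltwater, i.e. equal mass of ice lost.
Ice mass of Halik: 2.675×10^16 kg; ice mass of Kelis: 3.260×10^16 kg.
Fraction required = 2.675×10^16 / 3.260×10^16 = 0.821 → 82.1 %.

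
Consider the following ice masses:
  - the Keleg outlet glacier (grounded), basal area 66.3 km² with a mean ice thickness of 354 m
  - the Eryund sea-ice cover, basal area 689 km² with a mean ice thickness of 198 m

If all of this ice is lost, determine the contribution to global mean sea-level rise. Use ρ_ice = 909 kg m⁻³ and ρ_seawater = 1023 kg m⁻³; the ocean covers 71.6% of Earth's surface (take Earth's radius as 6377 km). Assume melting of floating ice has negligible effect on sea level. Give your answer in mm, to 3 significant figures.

≈ 0.0570 mm

Keleg: ice volume = 66.3 km² × 354 m = 23.47 km³; 23.47 × (909/1023) = 20.85 km³ of water.
The Eryund sea-ice cover is floating and already displaces its own weight of water, so its melt adds essentially nothing to sea level.
Total added water ≈ 2.085×10^10 m³ over 3.66×10^14 m² → Δh = 5.70×10^-5 m = 0.0570 mm.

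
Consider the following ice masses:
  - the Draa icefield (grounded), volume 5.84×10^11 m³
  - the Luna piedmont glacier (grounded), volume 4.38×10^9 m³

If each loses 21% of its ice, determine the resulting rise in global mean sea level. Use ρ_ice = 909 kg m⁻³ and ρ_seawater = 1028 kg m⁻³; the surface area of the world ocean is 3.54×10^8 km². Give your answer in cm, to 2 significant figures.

Draa: 0.21 × 5.84×10^11 m³ × (909/1028) = 1.084×10^11 m³ of water.
Luna: 0.21 × 4.38×10^9 m³ × (909/1028) = 8.133×10^8 m³ of water.
Total added water ≈ 1.093×10^11 m³ over 3.54×10^14 m² → Δh = 3.09×10^-4 m = 0.031 cm.

≈ 0.031 cm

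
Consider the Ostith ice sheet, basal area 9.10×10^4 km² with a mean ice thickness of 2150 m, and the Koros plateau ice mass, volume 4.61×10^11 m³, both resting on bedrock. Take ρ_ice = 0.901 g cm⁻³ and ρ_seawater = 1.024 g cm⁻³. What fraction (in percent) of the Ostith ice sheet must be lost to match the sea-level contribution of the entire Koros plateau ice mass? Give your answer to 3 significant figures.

Equal sea-level rise means equal mass of meltwater, i.e. equal mass of ice lost.
Ice mass of Koros: 4.154×10^14 kg; ice mass of Ostith: 1.763×10^17 kg.
Fraction required = 4.154×10^14 / 1.763×10^17 = 2.36×10^-3 → 0.236 %.

≈ 0.236 %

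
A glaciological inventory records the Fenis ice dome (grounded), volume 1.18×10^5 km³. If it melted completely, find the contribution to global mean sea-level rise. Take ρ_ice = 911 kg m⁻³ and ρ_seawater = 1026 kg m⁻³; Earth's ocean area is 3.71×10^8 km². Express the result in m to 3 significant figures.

Fenis: 1.18×10^5 km³ × (911/1026) = 1.048×10^5 km³ of water.
Spread over 3.71×10^14 m² of ocean, Δh = 1.048×10^14 / 3.71×10^14 = 0.282 m.

≈ 0.282 m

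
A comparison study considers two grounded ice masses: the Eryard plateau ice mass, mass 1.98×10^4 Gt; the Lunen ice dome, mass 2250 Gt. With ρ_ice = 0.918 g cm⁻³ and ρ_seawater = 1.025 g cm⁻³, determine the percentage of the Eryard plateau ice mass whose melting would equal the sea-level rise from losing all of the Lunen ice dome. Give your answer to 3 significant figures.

Equal sea-level rise means equal mass of meltwater, i.e. equal mass of ice lost.
Ice mass of Lunen: 2.250×10^15 kg; ice mass of Eryard: 1.980×10^16 kg.
Fraction required = 2.250×10^15 / 1.980×10^16 = 0.114 → 11.4 %.

≈ 11.4 %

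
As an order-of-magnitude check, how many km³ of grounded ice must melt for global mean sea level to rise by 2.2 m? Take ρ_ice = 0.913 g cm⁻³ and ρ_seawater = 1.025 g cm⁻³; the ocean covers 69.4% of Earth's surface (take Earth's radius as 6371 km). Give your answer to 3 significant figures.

Required water volume = Δh × A = 2.2 m × 3.54×10^14 m² = 7.788×10^14 m³ = 7.788×10^5 km³.
Ice volume = water volume × ρ_w/ρ_ice = 7.788×10^5 × 1025/913 = 8.74×10^5 km³.

≈ 8.74×10^5 km³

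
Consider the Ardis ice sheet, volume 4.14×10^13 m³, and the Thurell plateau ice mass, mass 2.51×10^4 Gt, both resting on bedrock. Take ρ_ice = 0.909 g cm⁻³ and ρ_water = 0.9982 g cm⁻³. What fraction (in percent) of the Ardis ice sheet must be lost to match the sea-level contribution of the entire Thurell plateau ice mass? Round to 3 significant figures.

≈ 66.7 %

Equal sea-level rise means equal mass of meltwater, i.e. equal mass of ice lost.
Ice mass of Thurell: 2.510×10^16 kg; ice mass of Ardis: 3.763×10^16 kg.
Fraction required = 2.510×10^16 / 3.763×10^16 = 0.667 → 66.7 %.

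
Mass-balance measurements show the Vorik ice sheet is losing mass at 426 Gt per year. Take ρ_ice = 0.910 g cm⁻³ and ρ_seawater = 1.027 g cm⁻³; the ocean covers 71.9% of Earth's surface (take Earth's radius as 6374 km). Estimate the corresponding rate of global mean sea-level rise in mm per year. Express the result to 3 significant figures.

≈ 1.13 mm/yr

ρ_w = 1.027 g cm⁻³ = 1027 kg m⁻³. Annual water volume added = 426 Gt / ρ_w = 4.260×10^14 kg / 1027 kg m⁻³ = 4.148×10^11 m³.
Δh per year = 4.148×10^11 / 3.67×10^14 = 1.13×10^-3 m = 1.13 mm.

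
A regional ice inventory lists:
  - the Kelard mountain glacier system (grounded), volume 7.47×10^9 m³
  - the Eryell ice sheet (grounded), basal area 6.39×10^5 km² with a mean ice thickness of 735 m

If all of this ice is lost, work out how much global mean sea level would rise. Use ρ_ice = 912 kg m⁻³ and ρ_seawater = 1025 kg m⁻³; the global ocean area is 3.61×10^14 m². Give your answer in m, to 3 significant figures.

Kelard: 7.47×10^9 m³ × (912/1025) = 6.646×10^9 m³ of water.
Eryell: ice volume = 6.39×10^5 km² × 735 m = 4.697×10^5 km³; 4.697×10^5 × (912/1025) = 4.179×10^5 km³ of water.
Total added water ≈ 4.179×10^14 m³ over 3.61×10^14 m² → Δh = 1.16 m.

≈ 1.16 m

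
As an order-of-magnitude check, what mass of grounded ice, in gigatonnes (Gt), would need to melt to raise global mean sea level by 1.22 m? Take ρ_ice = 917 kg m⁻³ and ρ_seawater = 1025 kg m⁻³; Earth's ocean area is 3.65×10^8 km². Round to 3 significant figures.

Required water volume = Δh × A = 1.22 m × 3.65×10^14 m² = 4.453×10^14 m³.
ρ_w = 1025 kg m⁻³, so the mass of water = 4.453×10^14 m³ × 1025 kg m⁻³ = 4.564×10^17 kg = 4.56×10^5 Gt (and the same mass of ice, by conservation).

≈ 4.56×10^5 Gt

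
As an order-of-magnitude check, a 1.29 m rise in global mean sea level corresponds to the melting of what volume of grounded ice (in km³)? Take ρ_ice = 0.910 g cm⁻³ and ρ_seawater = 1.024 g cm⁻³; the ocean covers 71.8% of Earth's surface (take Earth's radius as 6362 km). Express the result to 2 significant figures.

≈ 5.3×10^5 km³

Required water volume = Δh × A = 1.29 m × 3.65×10^14 m² = 4.711×10^14 m³ = 4.711×10^5 km³.
Ice volume = water volume × ρ_w/ρ_ice = 4.711×10^5 × 1024/910 = 5.3×10^5 km³.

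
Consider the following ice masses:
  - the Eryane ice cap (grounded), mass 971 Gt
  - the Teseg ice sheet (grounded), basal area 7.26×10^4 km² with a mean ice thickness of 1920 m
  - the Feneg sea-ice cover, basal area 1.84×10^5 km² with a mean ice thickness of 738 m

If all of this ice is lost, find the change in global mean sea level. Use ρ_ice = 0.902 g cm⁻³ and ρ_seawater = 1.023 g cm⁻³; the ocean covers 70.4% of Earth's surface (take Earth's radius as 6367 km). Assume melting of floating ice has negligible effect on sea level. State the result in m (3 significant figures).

Eryane: 971 Gt = 9.710×10^14 kg; dividing by ρ_w = 1.023 g cm⁻³ = 1023 kg m⁻³ gives 9.492×10^11 m³ of water.
Teseg: ice volume = 7.26×10^4 km² × 1920 m = 1.394×10^5 km³; 1.394×10^5 × (902/1023) = 1.229×10^5 km³ of water.
The Feneg sea-ice cover is floating and already displaces its own weight of water, so its melt adds essentially nothing to sea level.
Total added water ≈ 1.239×10^14 m³ over 3.59×10^14 m² → Δh = 0.345 m.

≈ 0.345 m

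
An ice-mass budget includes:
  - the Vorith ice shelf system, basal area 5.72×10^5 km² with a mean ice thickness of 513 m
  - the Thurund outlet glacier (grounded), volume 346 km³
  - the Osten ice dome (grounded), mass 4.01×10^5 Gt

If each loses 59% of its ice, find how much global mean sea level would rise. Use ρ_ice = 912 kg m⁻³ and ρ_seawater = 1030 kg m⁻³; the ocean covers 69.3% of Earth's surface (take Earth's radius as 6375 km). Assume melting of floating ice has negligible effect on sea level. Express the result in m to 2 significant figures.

The Vorith ice shelf system is floating and already displaces its own weight of water, so its melt adds essentially nothing to sea level.
Thurund: 0.59 × 346 km³ × (912/1030) = 180.8 km³ of water.
Osten: 0.59 × 4.01×10^5 Gt = 2.366×10^17 kg; dividing by ρ_w = 1030 kg m⁻³ gives 2.297×10^14 m³ of water.
Total added water ≈ 2.299×10^14 m³ over 3.54×10^14 m² → Δh = 0.650 m.

≈ 0.65 m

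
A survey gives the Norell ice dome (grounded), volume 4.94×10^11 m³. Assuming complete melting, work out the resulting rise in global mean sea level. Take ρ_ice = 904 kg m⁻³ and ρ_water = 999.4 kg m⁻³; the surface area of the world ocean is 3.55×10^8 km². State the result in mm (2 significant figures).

≈ 1.3 mm

Norell: 4.94×10^11 m³ × (904/999.4) = 4.468×10^11 m³ of water.
Spread over 3.55×10^14 m² of ocean, Δh = 4.468×10^11 / 3.55×10^14 = 1.26×10^-3 m = 1.3 mm.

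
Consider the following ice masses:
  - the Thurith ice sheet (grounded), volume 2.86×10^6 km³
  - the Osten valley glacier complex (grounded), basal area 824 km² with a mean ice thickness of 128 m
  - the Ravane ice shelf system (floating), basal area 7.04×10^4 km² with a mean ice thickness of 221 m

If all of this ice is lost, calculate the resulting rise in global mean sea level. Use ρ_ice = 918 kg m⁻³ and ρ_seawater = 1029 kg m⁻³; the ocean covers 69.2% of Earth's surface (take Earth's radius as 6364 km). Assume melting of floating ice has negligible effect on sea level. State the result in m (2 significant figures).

Thurith: 2.86×10^6 km³ × (918/1029) = 2.551×10^6 km³ of water.
Osten: ice volume = 824 km² × 128 m = 105.5 km³; 105.5 × (918/1029) = 94.09 km³ of water.
The Ravane ice shelf system is floating and already displaces its own weight of water, so its melt adds essentially nothing to sea level.
Total added water ≈ 2.552×10^15 m³ over 3.52×10^14 m² → Δh = 7.24 m.

≈ 7.2 m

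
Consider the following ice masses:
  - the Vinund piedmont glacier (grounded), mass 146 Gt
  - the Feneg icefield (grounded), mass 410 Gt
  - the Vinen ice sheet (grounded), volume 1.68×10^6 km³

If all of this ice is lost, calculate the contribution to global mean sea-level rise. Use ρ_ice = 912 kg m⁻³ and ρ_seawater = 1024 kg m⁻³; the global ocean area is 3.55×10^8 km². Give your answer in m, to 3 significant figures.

≈ 4.22 m

Vinund: 146 Gt = 1.460×10^14 kg; dividing by ρ_w = 1024 kg m⁻³ gives 1.426×10^11 m³ of water.
Feneg: 410 Gt = 4.100×10^14 kg; dividing by ρ_w = 1024 kg m⁻³ gives 4.004×10^11 m³ of water.
Vinen: 1.68×10^6 km³ × (912/1024) = 1.496×10^6 km³ of water.
Total added water ≈ 1.497×10^15 m³ over 3.55×10^14 m² → Δh = 4.22 m.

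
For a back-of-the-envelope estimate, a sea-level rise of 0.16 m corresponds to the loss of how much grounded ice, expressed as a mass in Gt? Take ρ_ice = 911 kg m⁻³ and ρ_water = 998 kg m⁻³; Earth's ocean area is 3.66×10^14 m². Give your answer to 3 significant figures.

≈ 5.84×10^4 Gt

Required water volume = Δh × A = 0.16 m × 3.66×10^14 m² = 5.856×10^13 m³.
ρ_w = 998 kg m⁻³, so the mass of water = 5.856×10^13 m³ × 998 kg m⁻³ = 5.844×10^16 kg = 5.84×10^4 Gt (and the same mass of ice, by conservation).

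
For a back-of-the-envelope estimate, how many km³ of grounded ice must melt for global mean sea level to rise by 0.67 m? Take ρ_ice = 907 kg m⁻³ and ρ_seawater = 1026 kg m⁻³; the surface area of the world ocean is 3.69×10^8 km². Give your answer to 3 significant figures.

≈ 2.80×10^5 km³

Required water volume = Δh × A = 0.67 m × 3.69×10^14 m² = 2.472×10^14 m³ = 2.472×10^5 km³.
Ice volume = water volume × ρ_w/ρ_ice = 2.472×10^5 × 1026/907 = 2.80×10^5 km³.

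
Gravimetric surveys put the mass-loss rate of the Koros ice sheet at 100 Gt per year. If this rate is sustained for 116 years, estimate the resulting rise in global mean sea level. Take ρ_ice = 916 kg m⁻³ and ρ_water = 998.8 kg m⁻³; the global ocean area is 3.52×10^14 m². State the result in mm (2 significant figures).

≈ 33 mm

Total mass lost = 100 Gt/yr × 116 yr = 1.160×10^4 Gt = 1.160×10^16 kg.
ρ_w = 998.8 kg m⁻³, so water volume = 1.160×10^16 / 998.8 = 1.161×10^13 m³.
Δh = 1.161×10^13 / 3.52×10^14 = 0.0330 m = 33 mm.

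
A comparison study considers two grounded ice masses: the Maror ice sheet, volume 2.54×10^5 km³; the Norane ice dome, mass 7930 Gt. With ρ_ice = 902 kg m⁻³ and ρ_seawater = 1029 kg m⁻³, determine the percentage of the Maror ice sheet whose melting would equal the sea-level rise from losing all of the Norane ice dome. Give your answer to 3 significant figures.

≈ 3.46 %

Equal sea-level rise means equal mass of meltwater, i.e. equal mass of ice lost.
Ice mass of Norane: 7.930×10^15 kg; ice mass of Maror: 2.291×10^17 kg.
Fraction required = 7.930×10^15 / 2.291×10^17 = 0.0346 → 3.46 %.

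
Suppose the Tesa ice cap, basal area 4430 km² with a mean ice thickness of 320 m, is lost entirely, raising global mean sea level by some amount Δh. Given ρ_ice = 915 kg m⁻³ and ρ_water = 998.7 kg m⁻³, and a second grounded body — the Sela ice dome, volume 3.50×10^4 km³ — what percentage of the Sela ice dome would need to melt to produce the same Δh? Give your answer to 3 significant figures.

Equal sea-level rise means equal mass of meltwater, i.e. equal mass of ice lost.
Ice mass of Tesa: 1.297×10^15 kg; ice mass of Sela: 3.202×10^16 kg.
Fraction required = 1.297×10^15 / 3.202×10^16 = 0.0405 → 4.05 %.

≈ 4.05 %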